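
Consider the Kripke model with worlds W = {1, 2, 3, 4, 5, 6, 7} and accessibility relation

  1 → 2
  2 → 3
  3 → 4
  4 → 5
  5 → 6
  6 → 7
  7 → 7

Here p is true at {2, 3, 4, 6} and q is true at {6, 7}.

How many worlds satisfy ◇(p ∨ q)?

6

1: successors {2}; p ∨ q there: 2:T. ✓
2: successors {3}; p ∨ q there: 3:T. ✓
3: successors {4}; p ∨ q there: 4:T. ✓
4: successors {5}; p ∨ q there: 5:F. ✗
5: successors {6}; p ∨ q there: 6:T. ✓
6: successors {7}; p ∨ q there: 7:T. ✓
7: successors {7}; p ∨ q there: 7:T. ✓
Satisfying worlds: {1, 2, 3, 5, 6, 7}.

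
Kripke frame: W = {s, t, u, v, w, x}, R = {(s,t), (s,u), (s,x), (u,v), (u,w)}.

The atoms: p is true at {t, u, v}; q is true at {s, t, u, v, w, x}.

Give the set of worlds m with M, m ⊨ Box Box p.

{t, u, v, w, x}

s: successors {t, u, x}; Box p there: t:T, u:F, x:T. ✗
t: no successors, so Box Box p holds vacuously. ✓
u: successors {v, w}; Box p there: v:T, w:T. ✓
v: no successors, so Box Box p holds vacuously. ✓
w: no successors, so Box Box p holds vacuously. ✓
x: no successors, so Box Box p holds vacuously. ✓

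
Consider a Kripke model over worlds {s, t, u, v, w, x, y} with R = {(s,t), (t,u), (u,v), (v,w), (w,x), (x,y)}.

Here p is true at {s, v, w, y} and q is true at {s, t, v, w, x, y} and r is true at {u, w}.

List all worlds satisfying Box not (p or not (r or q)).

s: successors {t}; not (p or not (r or q)) there: t:T. ✓
t: successors {u}; not (p or not (r or q)) there: u:T. ✓
u: successors {v}; not (p or not (r or q)) there: v:F. ✗
v: successors {w}; not (p or not (r or q)) there: w:F. ✗
w: successors {x}; not (p or not (r or q)) there: x:T. ✓
x: successors {y}; not (p or not (r or q)) there: y:F. ✗
y: no successors, so Box not (p or not (r or q)) holds vacuously. ✓

{s, t, w, y}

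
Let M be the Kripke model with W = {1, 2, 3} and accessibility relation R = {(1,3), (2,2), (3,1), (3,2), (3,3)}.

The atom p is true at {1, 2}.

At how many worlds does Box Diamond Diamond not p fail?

1: successors {3}; Diamond Diamond not p there: 3:T. ✓
2: successors {2}; Diamond Diamond not p there: 2:F. ✗
3: successors {1, 2, 3}; Diamond Diamond not p there: 1:T, 2:F, 3:T. ✗
Satisfying worlds: {1}.
So Box Diamond Diamond not p fails at the other 2 worlds.

2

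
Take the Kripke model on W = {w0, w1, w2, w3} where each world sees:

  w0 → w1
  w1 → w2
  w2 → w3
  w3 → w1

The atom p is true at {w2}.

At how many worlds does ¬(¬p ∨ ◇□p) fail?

3

w0: ¬p ∨ ◇□p is T. ✗
w1: ¬p ∨ ◇□p is T. ✗
w2: ¬p ∨ ◇□p is F. ✓
w3: ¬p ∨ ◇□p is T. ✗
Satisfying worlds: {w2}.
So ¬(¬p ∨ ◇□p) fails at the other 3 worlds.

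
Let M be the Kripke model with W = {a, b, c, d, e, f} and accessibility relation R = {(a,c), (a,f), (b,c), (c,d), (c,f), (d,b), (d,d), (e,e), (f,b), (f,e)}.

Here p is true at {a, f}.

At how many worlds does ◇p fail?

4

a: successors {c, f}; p there: c:F, f:T. ✓
b: successors {c}; p there: c:F. ✗
c: successors {d, f}; p there: d:F, f:T. ✓
d: successors {b, d}; p there: b:F, d:F. ✗
e: successors {e}; p there: e:F. ✗
f: successors {b, e}; p there: b:F, e:F. ✗
Satisfying worlds: {a, c}.
So ◇p fails at the other 4 worlds.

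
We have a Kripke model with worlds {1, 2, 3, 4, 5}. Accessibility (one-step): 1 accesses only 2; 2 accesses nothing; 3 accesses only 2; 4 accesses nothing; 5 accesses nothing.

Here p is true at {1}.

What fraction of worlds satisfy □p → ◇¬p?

2/5

1: □p is F, ◇¬p is T. ✓
2: □p is T, ◇¬p is F. ✗
3: □p is F, ◇¬p is T. ✓
4: □p is T, ◇¬p is F. ✗
5: □p is T, ◇¬p is F. ✗
That's 2 of 5 worlds, so 2/5.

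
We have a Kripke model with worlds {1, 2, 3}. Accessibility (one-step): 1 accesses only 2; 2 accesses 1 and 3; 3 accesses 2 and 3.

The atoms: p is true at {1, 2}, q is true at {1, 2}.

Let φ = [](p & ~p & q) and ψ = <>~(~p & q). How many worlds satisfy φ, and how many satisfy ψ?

For [](p & ~p & q):
1: successors {2}; p & ~p & q there: 2:F. ✗
2: successors {1, 3}; p & ~p & q there: 1:F, 3:F. ✗
3: successors {2, 3}; p & ~p & q there: 2:F, 3:F. ✗
— 0 worlds.
For <>~(~p & q):
1: successors {2}; ~(~p & q) there: 2:T. ✓
2: successors {1, 3}; ~(~p & q) there: 1:T, 3:T. ✓
3: successors {2, 3}; ~(~p & q) there: 2:T, 3:T. ✓
— 3 worlds.

0 and 3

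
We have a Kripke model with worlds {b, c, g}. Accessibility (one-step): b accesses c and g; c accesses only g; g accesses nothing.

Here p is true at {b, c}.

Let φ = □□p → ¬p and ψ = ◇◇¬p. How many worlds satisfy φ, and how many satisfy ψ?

2 and 1

For □□p → ¬p:
b: □□p is F, ¬p is F. ✓
c: □□p is T, ¬p is F. ✗
g: □□p is T, ¬p is T. ✓
— 2 worlds.
For ◇◇¬p:
b: successors {c, g}; ◇¬p there: c:T, g:F. ✓
c: successors {g}; ◇¬p there: g:F. ✗
g: no successors, so ◇◇¬p fails. ✗
— 1 world.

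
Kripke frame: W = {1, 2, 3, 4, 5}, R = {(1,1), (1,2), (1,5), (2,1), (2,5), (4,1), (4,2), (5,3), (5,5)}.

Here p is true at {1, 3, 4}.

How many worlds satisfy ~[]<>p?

1: []<>p is T. ✗
2: []<>p is T. ✗
3: []<>p is T. ✗
4: []<>p is T. ✗
5: []<>p is F. ✓
Satisfying worlds: {5}.

1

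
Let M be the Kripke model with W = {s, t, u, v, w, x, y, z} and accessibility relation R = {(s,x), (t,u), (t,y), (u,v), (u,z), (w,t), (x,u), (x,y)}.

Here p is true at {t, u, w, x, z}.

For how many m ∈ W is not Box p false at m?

5

s: Box p is T. ✗
t: Box p is F. ✓
u: Box p is F. ✓
v: Box p is T. ✗
w: Box p is T. ✗
x: Box p is F. ✓
y: Box p is T. ✗
z: Box p is T. ✗
Satisfying worlds: {t, u, x}.
So not Box p fails at the other 5 worlds.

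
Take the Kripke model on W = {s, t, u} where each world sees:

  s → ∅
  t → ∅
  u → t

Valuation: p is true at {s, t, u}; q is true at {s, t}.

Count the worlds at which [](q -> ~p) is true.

2

s: no successors, so [](q -> ~p) holds vacuously. ✓
t: no successors, so [](q -> ~p) holds vacuously. ✓
u: successors {t}; q -> ~p there: t:F. ✗
Satisfying worlds: {s, t}.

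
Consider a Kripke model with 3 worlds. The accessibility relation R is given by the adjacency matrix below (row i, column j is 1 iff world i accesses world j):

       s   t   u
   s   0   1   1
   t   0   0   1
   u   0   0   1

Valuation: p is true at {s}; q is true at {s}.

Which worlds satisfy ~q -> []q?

{s}

s: ~q is F, []q is F. ✓
t: ~q is T, []q is F. ✗
u: ~q is T, []q is F. ✗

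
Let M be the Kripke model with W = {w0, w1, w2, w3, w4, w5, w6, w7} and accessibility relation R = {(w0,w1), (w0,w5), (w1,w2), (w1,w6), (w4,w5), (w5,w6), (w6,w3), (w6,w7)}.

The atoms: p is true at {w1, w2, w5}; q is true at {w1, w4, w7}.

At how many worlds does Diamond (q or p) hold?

w0: successors {w1, w5}; q or p there: w1:T, w5:T. ✓
w1: successors {w2, w6}; q or p there: w2:T, w6:F. ✓
w2: no successors, so Diamond (q or p) fails. ✗
w3: no successors, so Diamond (q or p) fails. ✗
w4: successors {w5}; q or p there: w5:T. ✓
w5: successors {w6}; q or p there: w6:F. ✗
w6: successors {w3, w7}; q or p there: w3:F, w7:T. ✓
w7: no successors, so Diamond (q or p) fails. ✗
Satisfying worlds: {w0, w1, w4, w6}.

4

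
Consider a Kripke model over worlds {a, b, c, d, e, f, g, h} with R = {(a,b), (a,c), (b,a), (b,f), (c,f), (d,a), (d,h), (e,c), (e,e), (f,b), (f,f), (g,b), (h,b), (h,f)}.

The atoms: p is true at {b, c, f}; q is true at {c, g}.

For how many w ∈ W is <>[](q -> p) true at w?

8

a: successors {b, c}; [](q -> p) there: b:T, c:T. ✓
b: successors {a, f}; [](q -> p) there: a:T, f:T. ✓
c: successors {f}; [](q -> p) there: f:T. ✓
d: successors {a, h}; [](q -> p) there: a:T, h:T. ✓
e: successors {c, e}; [](q -> p) there: c:T, e:T. ✓
f: successors {b, f}; [](q -> p) there: b:T, f:T. ✓
g: successors {b}; [](q -> p) there: b:T. ✓
h: successors {b, f}; [](q -> p) there: b:T, f:T. ✓
Satisfying worlds: {a, b, c, d, e, f, g, h}.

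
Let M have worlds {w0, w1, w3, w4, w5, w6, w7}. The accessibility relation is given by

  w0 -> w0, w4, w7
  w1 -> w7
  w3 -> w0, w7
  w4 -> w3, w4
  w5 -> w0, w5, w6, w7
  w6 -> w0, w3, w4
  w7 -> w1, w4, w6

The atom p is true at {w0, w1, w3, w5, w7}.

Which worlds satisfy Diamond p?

{w0, w1, w3, w4, w5, w6, w7}

w0: successors {w0, w4, w7}; p there: w0:T, w4:F, w7:T. ✓
w1: successors {w7}; p there: w7:T. ✓
w3: successors {w0, w7}; p there: w0:T, w7:T. ✓
w4: successors {w3, w4}; p there: w3:T, w4:F. ✓
w5: successors {w0, w5, w6, w7}; p there: w0:T, w5:T, w6:F, w7:T. ✓
w6: successors {w0, w3, w4}; p there: w0:T, w3:T, w4:F. ✓
w7: successors {w1, w4, w6}; p there: w1:T, w4:F, w6:F. ✓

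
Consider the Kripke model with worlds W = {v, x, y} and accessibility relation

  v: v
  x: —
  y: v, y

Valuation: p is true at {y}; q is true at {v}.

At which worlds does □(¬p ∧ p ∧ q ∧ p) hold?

{x}

v: successors {v}; ¬p ∧ p ∧ q ∧ p there: v:F. ✗
x: no successors, so □(¬p ∧ p ∧ q ∧ p) holds vacuously. ✓
y: successors {v, y}; ¬p ∧ p ∧ q ∧ p there: v:F, y:F. ✗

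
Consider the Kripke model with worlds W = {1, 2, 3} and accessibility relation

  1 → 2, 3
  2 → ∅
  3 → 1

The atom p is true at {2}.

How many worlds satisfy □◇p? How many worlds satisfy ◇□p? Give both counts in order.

For □◇p:
1: successors {2, 3}; ◇p there: 2:F, 3:F. ✗
2: no successors, so □◇p holds vacuously. ✓
3: successors {1}; ◇p there: 1:T. ✓
— 2 worlds.
For ◇□p:
1: successors {2, 3}; □p there: 2:T, 3:F. ✓
2: no successors, so ◇□p fails. ✗
3: successors {1}; □p there: 1:F. ✗
— 1 world.

2 and 1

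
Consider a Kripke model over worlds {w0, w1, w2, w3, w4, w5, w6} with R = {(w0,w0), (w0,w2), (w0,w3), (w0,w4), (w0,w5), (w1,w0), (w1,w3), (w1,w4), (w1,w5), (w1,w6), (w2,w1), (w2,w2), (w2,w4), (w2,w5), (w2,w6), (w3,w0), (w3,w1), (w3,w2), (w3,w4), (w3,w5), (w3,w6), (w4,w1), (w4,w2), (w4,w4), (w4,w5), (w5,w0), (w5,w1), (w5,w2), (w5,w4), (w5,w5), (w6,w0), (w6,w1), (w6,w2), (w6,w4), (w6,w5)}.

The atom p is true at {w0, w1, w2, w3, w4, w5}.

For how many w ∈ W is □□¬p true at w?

0

w0: successors {w0, w2, w3, w4, w5}; □¬p there: w0:F, w2:F, w3:F, w4:F, w5:F. ✗
w1: successors {w0, w3, w4, w5, w6}; □¬p there: w0:F, w3:F, w4:F, w5:F, w6:F. ✗
w2: successors {w1, w2, w4, w5, w6}; □¬p there: w1:F, w2:F, w4:F, w5:F, w6:F. ✗
w3: successors {w0, w1, w2, w4, w5, w6}; □¬p there: w0:F, w1:F, w2:F, w4:F, w5:F, w6:F. ✗
w4: successors {w1, w2, w4, w5}; □¬p there: w1:F, w2:F, w4:F, w5:F. ✗
w5: successors {w0, w1, w2, w4, w5}; □¬p there: w0:F, w1:F, w2:F, w4:F, w5:F. ✗
w6: successors {w0, w1, w2, w4, w5}; □¬p there: w0:F, w1:F, w2:F, w4:F, w5:F. ✗
Satisfying worlds: ∅.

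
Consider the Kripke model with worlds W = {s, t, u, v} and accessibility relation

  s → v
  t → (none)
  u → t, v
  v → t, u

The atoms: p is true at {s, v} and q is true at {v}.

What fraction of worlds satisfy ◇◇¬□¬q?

1/2

s: successors {v}; ◇¬□¬q there: v:T. ✓
t: no successors, so ◇◇¬□¬q fails. ✗
u: successors {t, v}; ◇¬□¬q there: t:F, v:T. ✓
v: successors {t, u}; ◇¬□¬q there: t:F, u:F. ✗
That's 2 of 4 worlds, so 2/4 = 1/2.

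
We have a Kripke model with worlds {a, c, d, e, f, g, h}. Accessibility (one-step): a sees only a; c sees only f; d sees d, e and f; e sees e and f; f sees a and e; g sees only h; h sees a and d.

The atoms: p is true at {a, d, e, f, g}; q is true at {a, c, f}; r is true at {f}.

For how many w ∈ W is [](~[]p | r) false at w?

6

a: successors {a}; ~[]p | r there: a:F. ✗
c: successors {f}; ~[]p | r there: f:T. ✓
d: successors {d, e, f}; ~[]p | r there: d:F, e:F, f:T. ✗
e: successors {e, f}; ~[]p | r there: e:F, f:T. ✗
f: successors {a, e}; ~[]p | r there: a:F, e:F. ✗
g: successors {h}; ~[]p | r there: h:F. ✗
h: successors {a, d}; ~[]p | r there: a:F, d:F. ✗
Satisfying worlds: {c}.
So [](~[]p | r) fails at the other 6 worlds.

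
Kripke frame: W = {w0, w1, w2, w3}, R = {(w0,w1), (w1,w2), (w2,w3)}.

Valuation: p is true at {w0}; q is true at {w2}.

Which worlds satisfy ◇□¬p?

{w0, w1, w2}

w0: successors {w1}; □¬p there: w1:T. ✓
w1: successors {w2}; □¬p there: w2:T. ✓
w2: successors {w3}; □¬p there: w3:T. ✓
w3: no successors, so ◇□¬p fails. ✗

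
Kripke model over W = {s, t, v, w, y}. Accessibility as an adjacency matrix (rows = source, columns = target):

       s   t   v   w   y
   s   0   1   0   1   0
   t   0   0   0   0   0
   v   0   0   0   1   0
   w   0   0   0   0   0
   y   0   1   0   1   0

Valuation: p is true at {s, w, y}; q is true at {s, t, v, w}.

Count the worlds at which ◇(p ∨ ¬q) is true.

3

s: successors {t, w}; p ∨ ¬q there: t:F, w:T. ✓
t: no successors, so ◇(p ∨ ¬q) fails. ✗
v: successors {w}; p ∨ ¬q there: w:T. ✓
w: no successors, so ◇(p ∨ ¬q) fails. ✗
y: successors {t, w}; p ∨ ¬q there: t:F, w:T. ✓
Satisfying worlds: {s, v, y}.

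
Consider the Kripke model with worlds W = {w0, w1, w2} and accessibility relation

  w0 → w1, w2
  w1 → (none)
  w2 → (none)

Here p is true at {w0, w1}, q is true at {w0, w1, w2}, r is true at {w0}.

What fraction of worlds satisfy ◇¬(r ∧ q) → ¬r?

2/3

w0: ◇¬(r ∧ q) is T, ¬r is F. ✗
w1: ◇¬(r ∧ q) is F, ¬r is T. ✓
w2: ◇¬(r ∧ q) is F, ¬r is T. ✓
That's 2 of 3 worlds, so 2/3.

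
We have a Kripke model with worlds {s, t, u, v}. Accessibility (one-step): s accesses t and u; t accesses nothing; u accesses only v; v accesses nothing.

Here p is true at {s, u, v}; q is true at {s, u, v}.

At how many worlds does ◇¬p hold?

s: successors {t, u}; ¬p there: t:T, u:F. ✓
t: no successors, so ◇¬p fails. ✗
u: successors {v}; ¬p there: v:F. ✗
v: no successors, so ◇¬p fails. ✗
Satisfying worlds: {s}.

1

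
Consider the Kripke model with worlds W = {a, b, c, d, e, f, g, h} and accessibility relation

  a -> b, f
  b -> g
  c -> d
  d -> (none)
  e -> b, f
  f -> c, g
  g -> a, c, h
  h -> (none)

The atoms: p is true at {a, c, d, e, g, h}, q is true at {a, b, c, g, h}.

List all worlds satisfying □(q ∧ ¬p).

{d, h}

a: successors {b, f}; q ∧ ¬p there: b:T, f:F. ✗
b: successors {g}; q ∧ ¬p there: g:F. ✗
c: successors {d}; q ∧ ¬p there: d:F. ✗
d: no successors, so □(q ∧ ¬p) holds vacuously. ✓
e: successors {b, f}; q ∧ ¬p there: b:T, f:F. ✗
f: successors {c, g}; q ∧ ¬p there: c:F, g:F. ✗
g: successors {a, c, h}; q ∧ ¬p there: a:F, c:F, h:F. ✗
h: no successors, so □(q ∧ ¬p) holds vacuously. ✓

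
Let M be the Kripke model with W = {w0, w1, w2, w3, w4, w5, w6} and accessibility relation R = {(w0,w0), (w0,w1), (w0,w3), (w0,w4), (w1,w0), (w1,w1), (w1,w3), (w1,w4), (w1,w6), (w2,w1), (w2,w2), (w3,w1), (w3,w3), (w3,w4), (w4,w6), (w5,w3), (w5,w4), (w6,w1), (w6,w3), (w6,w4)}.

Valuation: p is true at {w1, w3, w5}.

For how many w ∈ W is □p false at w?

w0: successors {w0, w1, w3, w4}; p there: w0:F, w1:T, w3:T, w4:F. ✗
w1: successors {w0, w1, w3, w4, w6}; p there: w0:F, w1:T, w3:T, w4:F, w6:F. ✗
w2: successors {w1, w2}; p there: w1:T, w2:F. ✗
w3: successors {w1, w3, w4}; p there: w1:T, w3:T, w4:F. ✗
w4: successors {w6}; p there: w6:F. ✗
w5: successors {w3, w4}; p there: w3:T, w4:F. ✗
w6: successors {w1, w3, w4}; p there: w1:T, w3:T, w4:F. ✗
Satisfying worlds: ∅.
So □p fails at the other 7 worlds.

7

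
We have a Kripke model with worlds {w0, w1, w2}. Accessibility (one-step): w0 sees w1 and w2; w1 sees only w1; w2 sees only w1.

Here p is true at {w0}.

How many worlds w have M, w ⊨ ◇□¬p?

w0: successors {w1, w2}; □¬p there: w1:T, w2:T. ✓
w1: successors {w1}; □¬p there: w1:T. ✓
w2: successors {w1}; □¬p there: w1:T. ✓
Satisfying worlds: {w0, w1, w2}.

3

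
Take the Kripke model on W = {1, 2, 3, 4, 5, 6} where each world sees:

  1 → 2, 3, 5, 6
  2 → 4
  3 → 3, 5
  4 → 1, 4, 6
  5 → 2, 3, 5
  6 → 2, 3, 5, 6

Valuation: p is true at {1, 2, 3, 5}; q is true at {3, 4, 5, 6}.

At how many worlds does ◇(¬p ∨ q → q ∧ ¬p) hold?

1: successors {2, 3, 5, 6}; ¬p ∨ q → q ∧ ¬p there: 2:T, 3:F, 5:F, 6:T. ✓
2: successors {4}; ¬p ∨ q → q ∧ ¬p there: 4:T. ✓
3: successors {3, 5}; ¬p ∨ q → q ∧ ¬p there: 3:F, 5:F. ✗
4: successors {1, 4, 6}; ¬p ∨ q → q ∧ ¬p there: 1:T, 4:T, 6:T. ✓
5: successors {2, 3, 5}; ¬p ∨ q → q ∧ ¬p there: 2:T, 3:F, 5:F. ✓
6: successors {2, 3, 5, 6}; ¬p ∨ q → q ∧ ¬p there: 2:T, 3:F, 5:F, 6:T. ✓
Satisfying worlds: {1, 2, 4, 5, 6}.

5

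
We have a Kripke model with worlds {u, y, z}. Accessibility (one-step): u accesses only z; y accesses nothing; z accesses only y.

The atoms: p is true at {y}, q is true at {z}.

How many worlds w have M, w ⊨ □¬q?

2

u: successors {z}; ¬q there: z:F. ✗
y: no successors, so □¬q holds vacuously. ✓
z: successors {y}; ¬q there: y:T. ✓
Satisfying worlds: {y, z}.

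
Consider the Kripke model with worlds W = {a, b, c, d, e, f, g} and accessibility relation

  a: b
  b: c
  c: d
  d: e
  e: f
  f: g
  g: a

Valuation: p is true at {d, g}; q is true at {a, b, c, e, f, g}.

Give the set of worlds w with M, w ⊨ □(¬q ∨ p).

{c, f}

a: successors {b}; ¬q ∨ p there: b:F. ✗
b: successors {c}; ¬q ∨ p there: c:F. ✗
c: successors {d}; ¬q ∨ p there: d:T. ✓
d: successors {e}; ¬q ∨ p there: e:F. ✗
e: successors {f}; ¬q ∨ p there: f:F. ✗
f: successors {g}; ¬q ∨ p there: g:T. ✓
g: successors {a}; ¬q ∨ p there: a:F. ✗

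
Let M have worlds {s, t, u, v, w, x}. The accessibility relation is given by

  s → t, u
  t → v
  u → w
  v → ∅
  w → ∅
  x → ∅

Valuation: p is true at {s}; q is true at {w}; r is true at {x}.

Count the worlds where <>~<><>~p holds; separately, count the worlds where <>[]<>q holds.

3 and 2

For <>~<><>~p:
s: successors {t, u}; ~<><>~p there: t:T, u:T. ✓
t: successors {v}; ~<><>~p there: v:T. ✓
u: successors {w}; ~<><>~p there: w:T. ✓
v: no successors, so <>~<><>~p fails. ✗
w: no successors, so <>~<><>~p fails. ✗
x: no successors, so <>~<><>~p fails. ✗
— 3 worlds.
For <>[]<>q:
s: successors {t, u}; []<>q there: t:F, u:F. ✗
t: successors {v}; []<>q there: v:T. ✓
u: successors {w}; []<>q there: w:T. ✓
v: no successors, so <>[]<>q fails. ✗
w: no successors, so <>[]<>q fails. ✗
x: no successors, so <>[]<>q fails. ✗
— 2 worlds.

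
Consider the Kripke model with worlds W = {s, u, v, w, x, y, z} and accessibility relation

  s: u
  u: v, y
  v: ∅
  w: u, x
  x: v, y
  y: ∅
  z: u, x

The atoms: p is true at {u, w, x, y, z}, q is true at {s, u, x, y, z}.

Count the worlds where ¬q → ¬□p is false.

2

s: ¬q is F, ¬□p is F. ✓
u: ¬q is F, ¬□p is T. ✓
v: ¬q is T, ¬□p is F. ✗
w: ¬q is T, ¬□p is F. ✗
x: ¬q is F, ¬□p is T. ✓
y: ¬q is F, ¬□p is F. ✓
z: ¬q is F, ¬□p is F. ✓
Satisfying worlds: {s, u, x, y, z}.
So ¬q → ¬□p fails at the other 2 worlds.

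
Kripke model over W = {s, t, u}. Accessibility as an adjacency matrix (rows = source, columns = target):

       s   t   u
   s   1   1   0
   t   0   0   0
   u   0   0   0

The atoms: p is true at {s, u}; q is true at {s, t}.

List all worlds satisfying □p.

s: successors {s, t}; p there: s:T, t:F. ✗
t: no successors, so □p holds vacuously. ✓
u: no successors, so □p holds vacuously. ✓

{t, u}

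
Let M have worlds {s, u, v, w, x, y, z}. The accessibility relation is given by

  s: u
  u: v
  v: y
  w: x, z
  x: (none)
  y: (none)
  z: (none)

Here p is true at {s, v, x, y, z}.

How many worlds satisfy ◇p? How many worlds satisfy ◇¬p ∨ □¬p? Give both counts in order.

For ◇p:
s: successors {u}; p there: u:F. ✗
u: successors {v}; p there: v:T. ✓
v: successors {y}; p there: y:T. ✓
w: successors {x, z}; p there: x:T, z:T. ✓
x: no successors, so ◇p fails. ✗
y: no successors, so ◇p fails. ✗
z: no successors, so ◇p fails. ✗
— 3 worlds.
For ◇¬p ∨ □¬p:
s: ◇¬p is T, □¬p is T. ✓
u: ◇¬p is F, □¬p is F. ✗
v: ◇¬p is F, □¬p is F. ✗
w: ◇¬p is F, □¬p is F. ✗
x: ◇¬p is F, □¬p is T. ✓
y: ◇¬p is F, □¬p is T. ✓
z: ◇¬p is F, □¬p is T. ✓
— 4 worlds.

3 and 4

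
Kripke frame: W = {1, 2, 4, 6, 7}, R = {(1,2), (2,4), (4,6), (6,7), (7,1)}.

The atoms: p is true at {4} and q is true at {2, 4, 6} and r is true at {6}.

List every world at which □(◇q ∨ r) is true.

{1, 2, 4, 7}

1: successors {2}; ◇q ∨ r there: 2:T. ✓
2: successors {4}; ◇q ∨ r there: 4:T. ✓
4: successors {6}; ◇q ∨ r there: 6:T. ✓
6: successors {7}; ◇q ∨ r there: 7:F. ✗
7: successors {1}; ◇q ∨ r there: 1:T. ✓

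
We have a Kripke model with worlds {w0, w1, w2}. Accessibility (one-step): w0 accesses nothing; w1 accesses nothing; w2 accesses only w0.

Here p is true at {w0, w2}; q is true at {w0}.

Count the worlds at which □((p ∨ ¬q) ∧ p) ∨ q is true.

3

w0: □((p ∨ ¬q) ∧ p) is T, q is T. ✓
w1: □((p ∨ ¬q) ∧ p) is T, q is F. ✓
w2: □((p ∨ ¬q) ∧ p) is T, q is F. ✓
Satisfying worlds: {w0, w1, w2}.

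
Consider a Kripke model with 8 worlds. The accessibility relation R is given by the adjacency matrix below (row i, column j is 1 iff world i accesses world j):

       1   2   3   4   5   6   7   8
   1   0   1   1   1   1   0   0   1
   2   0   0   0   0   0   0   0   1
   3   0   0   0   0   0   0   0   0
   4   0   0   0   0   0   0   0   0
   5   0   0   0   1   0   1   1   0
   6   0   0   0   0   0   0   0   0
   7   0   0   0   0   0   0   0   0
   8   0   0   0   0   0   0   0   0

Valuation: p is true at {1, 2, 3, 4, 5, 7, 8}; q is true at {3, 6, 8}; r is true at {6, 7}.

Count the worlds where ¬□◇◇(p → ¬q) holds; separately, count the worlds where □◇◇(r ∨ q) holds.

3 and 5

For ¬□◇◇(p → ¬q):
1: □◇◇(p → ¬q) is F. ✓
2: □◇◇(p → ¬q) is F. ✓
3: □◇◇(p → ¬q) is T. ✗
4: □◇◇(p → ¬q) is T. ✗
5: □◇◇(p → ¬q) is F. ✓
6: □◇◇(p → ¬q) is T. ✗
7: □◇◇(p → ¬q) is T. ✗
8: □◇◇(p → ¬q) is T. ✗
— 3 worlds.
For □◇◇(r ∨ q):
1: successors {2, 3, 4, 5, 8}; ◇◇(r ∨ q) there: 2:F, 3:F, 4:F, 5:F, 8:F. ✗
2: successors {8}; ◇◇(r ∨ q) there: 8:F. ✗
3: no successors, so □◇◇(r ∨ q) holds vacuously. ✓
4: no successors, so □◇◇(r ∨ q) holds vacuously. ✓
5: successors {4, 6, 7}; ◇◇(r ∨ q) there: 4:F, 6:F, 7:F. ✗
6: no successors, so □◇◇(r ∨ q) holds vacuously. ✓
7: no successors, so □◇◇(r ∨ q) holds vacuously. ✓
8: no successors, so □◇◇(r ∨ q) holds vacuously. ✓
— 5 worlds.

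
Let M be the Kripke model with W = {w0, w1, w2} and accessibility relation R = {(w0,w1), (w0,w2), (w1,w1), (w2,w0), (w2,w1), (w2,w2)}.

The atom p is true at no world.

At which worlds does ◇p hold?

∅

w0: successors {w1, w2}; p there: w1:F, w2:F. ✗
w1: successors {w1}; p there: w1:F. ✗
w2: successors {w0, w1, w2}; p there: w0:F, w1:F, w2:F. ✗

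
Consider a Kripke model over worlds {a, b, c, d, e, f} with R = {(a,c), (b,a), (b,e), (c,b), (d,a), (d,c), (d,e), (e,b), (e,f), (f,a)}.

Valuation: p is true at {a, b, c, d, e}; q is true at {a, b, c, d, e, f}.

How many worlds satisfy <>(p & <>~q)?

0

a: successors {c}; p & <>~q there: c:F. ✗
b: successors {a, e}; p & <>~q there: a:F, e:F. ✗
c: successors {b}; p & <>~q there: b:F. ✗
d: successors {a, c, e}; p & <>~q there: a:F, c:F, e:F. ✗
e: successors {b, f}; p & <>~q there: b:F, f:F. ✗
f: successors {a}; p & <>~q there: a:F. ✗
Satisfying worlds: ∅.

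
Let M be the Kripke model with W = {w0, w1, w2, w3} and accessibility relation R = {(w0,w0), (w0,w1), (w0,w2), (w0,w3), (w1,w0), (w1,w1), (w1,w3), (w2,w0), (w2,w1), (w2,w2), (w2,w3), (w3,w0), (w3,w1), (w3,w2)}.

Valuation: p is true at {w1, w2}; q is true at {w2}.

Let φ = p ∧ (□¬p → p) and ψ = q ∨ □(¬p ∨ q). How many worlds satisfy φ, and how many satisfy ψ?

2 and 1

For p ∧ (□¬p → p):
w0: p is F, □¬p → p is T. ✗
w1: p is T, □¬p → p is T. ✓
w2: p is T, □¬p → p is T. ✓
w3: p is F, □¬p → p is T. ✗
— 2 worlds.
For q ∨ □(¬p ∨ q):
w0: q is F, □(¬p ∨ q) is F. ✗
w1: q is F, □(¬p ∨ q) is F. ✗
w2: q is T, □(¬p ∨ q) is F. ✓
w3: q is F, □(¬p ∨ q) is F. ✗
— 1 world.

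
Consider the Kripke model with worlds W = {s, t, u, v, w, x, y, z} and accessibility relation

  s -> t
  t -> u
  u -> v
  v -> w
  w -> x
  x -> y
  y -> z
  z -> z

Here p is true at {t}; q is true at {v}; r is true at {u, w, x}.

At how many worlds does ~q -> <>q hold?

2

s: ~q is T, <>q is F. ✗
t: ~q is T, <>q is F. ✗
u: ~q is T, <>q is T. ✓
v: ~q is F, <>q is F. ✓
w: ~q is T, <>q is F. ✗
x: ~q is T, <>q is F. ✗
y: ~q is T, <>q is F. ✗
z: ~q is T, <>q is F. ✗
Satisfying worlds: {u, v}.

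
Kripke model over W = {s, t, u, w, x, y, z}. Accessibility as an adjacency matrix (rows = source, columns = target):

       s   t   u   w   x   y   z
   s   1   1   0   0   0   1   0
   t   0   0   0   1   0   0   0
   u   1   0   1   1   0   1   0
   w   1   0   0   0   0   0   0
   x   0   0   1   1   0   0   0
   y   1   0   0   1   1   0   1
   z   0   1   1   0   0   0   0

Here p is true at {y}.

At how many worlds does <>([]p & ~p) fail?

s: successors {s, t, y}; []p & ~p there: s:F, t:F, y:F. ✗
t: successors {w}; []p & ~p there: w:F. ✗
u: successors {s, u, w, y}; []p & ~p there: s:F, u:F, w:F, y:F. ✗
w: successors {s}; []p & ~p there: s:F. ✗
x: successors {u, w}; []p & ~p there: u:F, w:F. ✗
y: successors {s, w, x, z}; []p & ~p there: s:F, w:F, x:F, z:F. ✗
z: successors {t, u}; []p & ~p there: t:F, u:F. ✗
Satisfying worlds: ∅.
So <>([]p & ~p) fails at the other 7 worlds.

7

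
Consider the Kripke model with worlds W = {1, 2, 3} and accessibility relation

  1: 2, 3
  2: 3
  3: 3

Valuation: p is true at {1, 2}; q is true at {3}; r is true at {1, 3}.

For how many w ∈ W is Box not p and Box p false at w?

1: Box not p is F, Box p is F. ✗
2: Box not p is T, Box p is F. ✗
3: Box not p is T, Box p is F. ✗
Satisfying worlds: ∅.
So Box not p and Box p fails at the other 3 worlds.

3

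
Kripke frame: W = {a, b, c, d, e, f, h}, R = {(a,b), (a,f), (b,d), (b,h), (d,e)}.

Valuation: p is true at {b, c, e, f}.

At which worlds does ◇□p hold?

a: successors {b, f}; □p there: b:F, f:T. ✓
b: successors {d, h}; □p there: d:T, h:T. ✓
c: no successors, so ◇□p fails. ✗
d: successors {e}; □p there: e:T. ✓
e: no successors, so ◇□p fails. ✗
f: no successors, so ◇□p fails. ✗
h: no successors, so ◇□p fails. ✗

{a, b, d}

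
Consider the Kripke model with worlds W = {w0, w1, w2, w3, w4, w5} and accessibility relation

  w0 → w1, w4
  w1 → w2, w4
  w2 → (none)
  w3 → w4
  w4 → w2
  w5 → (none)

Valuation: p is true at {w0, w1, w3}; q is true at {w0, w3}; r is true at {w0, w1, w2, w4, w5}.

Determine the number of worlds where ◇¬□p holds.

w0: successors {w1, w4}; ¬□p there: w1:T, w4:T. ✓
w1: successors {w2, w4}; ¬□p there: w2:F, w4:T. ✓
w2: no successors, so ◇¬□p fails. ✗
w3: successors {w4}; ¬□p there: w4:T. ✓
w4: successors {w2}; ¬□p there: w2:F. ✗
w5: no successors, so ◇¬□p fails. ✗
Satisfying worlds: {w0, w1, w3}.

3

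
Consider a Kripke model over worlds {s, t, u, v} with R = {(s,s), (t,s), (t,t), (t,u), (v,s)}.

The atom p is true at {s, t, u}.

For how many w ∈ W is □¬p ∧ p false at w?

3

s: □¬p is F, p is T. ✗
t: □¬p is F, p is T. ✗
u: □¬p is T, p is T. ✓
v: □¬p is F, p is F. ✗
Satisfying worlds: {u}.
So □¬p ∧ p fails at the other 3 worlds.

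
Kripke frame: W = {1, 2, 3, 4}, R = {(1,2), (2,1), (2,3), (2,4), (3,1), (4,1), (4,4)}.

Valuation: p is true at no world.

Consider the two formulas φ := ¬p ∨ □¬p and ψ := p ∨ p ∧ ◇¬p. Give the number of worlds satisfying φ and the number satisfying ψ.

4 and 0

For ¬p ∨ □¬p:
1: ¬p is T, □¬p is T. ✓
2: ¬p is T, □¬p is T. ✓
3: ¬p is T, □¬p is T. ✓
4: ¬p is T, □¬p is T. ✓
— 4 worlds.
For p ∨ p ∧ ◇¬p:
1: p is F, p ∧ ◇¬p is F. ✗
2: p is F, p ∧ ◇¬p is F. ✗
3: p is F, p ∧ ◇¬p is F. ✗
4: p is F, p ∧ ◇¬p is F. ✗
— 0 worlds.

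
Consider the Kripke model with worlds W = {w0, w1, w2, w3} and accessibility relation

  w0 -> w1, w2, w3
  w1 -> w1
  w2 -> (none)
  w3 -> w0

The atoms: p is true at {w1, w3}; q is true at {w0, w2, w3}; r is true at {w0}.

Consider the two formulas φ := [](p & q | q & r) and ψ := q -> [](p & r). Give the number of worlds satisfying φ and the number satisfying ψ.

2 and 2

For [](p & q | q & r):
w0: successors {w1, w2, w3}; p & q | q & r there: w1:F, w2:F, w3:T. ✗
w1: successors {w1}; p & q | q & r there: w1:F. ✗
w2: no successors, so [](p & q | q & r) holds vacuously. ✓
w3: successors {w0}; p & q | q & r there: w0:T. ✓
— 2 worlds.
For q -> [](p & r):
w0: q is T, [](p & r) is F. ✗
w1: q is F, [](p & r) is F. ✓
w2: q is T, [](p & r) is T. ✓
w3: q is T, [](p & r) is F. ✗
— 2 worlds.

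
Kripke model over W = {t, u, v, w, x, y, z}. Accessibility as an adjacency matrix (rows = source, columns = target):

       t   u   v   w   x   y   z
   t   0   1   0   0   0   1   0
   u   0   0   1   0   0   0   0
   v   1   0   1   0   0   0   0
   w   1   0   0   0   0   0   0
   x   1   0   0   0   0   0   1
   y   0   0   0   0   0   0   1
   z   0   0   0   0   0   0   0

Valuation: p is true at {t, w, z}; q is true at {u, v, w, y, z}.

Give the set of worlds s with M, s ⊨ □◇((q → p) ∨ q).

t: successors {u, y}; ◇((q → p) ∨ q) there: u:T, y:T. ✓
u: successors {v}; ◇((q → p) ∨ q) there: v:T. ✓
v: successors {t, v}; ◇((q → p) ∨ q) there: t:T, v:T. ✓
w: successors {t}; ◇((q → p) ∨ q) there: t:T. ✓
x: successors {t, z}; ◇((q → p) ∨ q) there: t:T, z:F. ✗
y: successors {z}; ◇((q → p) ∨ q) there: z:F. ✗
z: no successors, so □◇((q → p) ∨ q) holds vacuously. ✓

{t, u, v, w, z}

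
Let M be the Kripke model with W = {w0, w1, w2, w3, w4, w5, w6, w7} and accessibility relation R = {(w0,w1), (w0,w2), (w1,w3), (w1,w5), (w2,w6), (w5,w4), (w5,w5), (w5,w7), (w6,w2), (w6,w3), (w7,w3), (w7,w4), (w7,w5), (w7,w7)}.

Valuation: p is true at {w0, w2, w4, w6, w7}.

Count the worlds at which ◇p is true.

w0: successors {w1, w2}; p there: w1:F, w2:T. ✓
w1: successors {w3, w5}; p there: w3:F, w5:F. ✗
w2: successors {w6}; p there: w6:T. ✓
w3: no successors, so ◇p fails. ✗
w4: no successors, so ◇p fails. ✗
w5: successors {w4, w5, w7}; p there: w4:T, w5:F, w7:T. ✓
w6: successors {w2, w3}; p there: w2:T, w3:F. ✓
w7: successors {w3, w4, w5, w7}; p there: w3:F, w4:T, w5:F, w7:T. ✓
Satisfying worlds: {w0, w2, w5, w6, w7}.

5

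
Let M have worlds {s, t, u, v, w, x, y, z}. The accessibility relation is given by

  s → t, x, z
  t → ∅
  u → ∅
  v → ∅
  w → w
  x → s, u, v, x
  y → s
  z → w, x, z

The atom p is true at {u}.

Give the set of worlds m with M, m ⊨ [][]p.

{t, u, v}

s: successors {t, x, z}; []p there: t:T, x:F, z:F. ✗
t: no successors, so [][]p holds vacuously. ✓
u: no successors, so [][]p holds vacuously. ✓
v: no successors, so [][]p holds vacuously. ✓
w: successors {w}; []p there: w:F. ✗
x: successors {s, u, v, x}; []p there: s:F, u:T, v:T, x:F. ✗
y: successors {s}; []p there: s:F. ✗
z: successors {w, x, z}; []p there: w:F, x:F, z:F. ✗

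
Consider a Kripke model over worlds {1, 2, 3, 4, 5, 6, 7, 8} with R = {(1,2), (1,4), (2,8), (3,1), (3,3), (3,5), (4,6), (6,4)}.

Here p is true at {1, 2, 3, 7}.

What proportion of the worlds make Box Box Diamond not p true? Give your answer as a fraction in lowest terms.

1: successors {2, 4}; Box Diamond not p there: 2:F, 4:T. ✗
2: successors {8}; Box Diamond not p there: 8:T. ✓
3: successors {1, 3, 5}; Box Diamond not p there: 1:T, 3:F, 5:T. ✗
4: successors {6}; Box Diamond not p there: 6:T. ✓
5: no successors, so Box Box Diamond not p holds vacuously. ✓
6: successors {4}; Box Diamond not p there: 4:T. ✓
7: no successors, so Box Box Diamond not p holds vacuously. ✓
8: no successors, so Box Box Diamond not p holds vacuously. ✓
That's 6 of 8 worlds, so 6/8 = 3/4.

3/4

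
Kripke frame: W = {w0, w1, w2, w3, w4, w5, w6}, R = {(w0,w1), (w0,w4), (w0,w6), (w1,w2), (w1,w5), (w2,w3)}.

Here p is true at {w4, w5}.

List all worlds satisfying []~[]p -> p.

{w0, w1, w2, w4, w5}

w0: []~[]p is F, p is F. ✓
w1: []~[]p is F, p is F. ✓
w2: []~[]p is F, p is F. ✓
w3: []~[]p is T, p is F. ✗
w4: []~[]p is T, p is T. ✓
w5: []~[]p is T, p is T. ✓
w6: []~[]p is T, p is F. ✗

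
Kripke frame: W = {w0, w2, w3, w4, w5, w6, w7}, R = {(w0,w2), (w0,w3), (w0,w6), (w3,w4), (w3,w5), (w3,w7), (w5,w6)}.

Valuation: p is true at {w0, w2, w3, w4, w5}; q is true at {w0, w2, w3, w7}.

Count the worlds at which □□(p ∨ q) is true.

6

w0: successors {w2, w3, w6}; □(p ∨ q) there: w2:T, w3:T, w6:T. ✓
w2: no successors, so □□(p ∨ q) holds vacuously. ✓
w3: successors {w4, w5, w7}; □(p ∨ q) there: w4:T, w5:F, w7:T. ✗
w4: no successors, so □□(p ∨ q) holds vacuously. ✓
w5: successors {w6}; □(p ∨ q) there: w6:T. ✓
w6: no successors, so □□(p ∨ q) holds vacuously. ✓
w7: no successors, so □□(p ∨ q) holds vacuously. ✓
Satisfying worlds: {w0, w2, w4, w5, w6, w7}.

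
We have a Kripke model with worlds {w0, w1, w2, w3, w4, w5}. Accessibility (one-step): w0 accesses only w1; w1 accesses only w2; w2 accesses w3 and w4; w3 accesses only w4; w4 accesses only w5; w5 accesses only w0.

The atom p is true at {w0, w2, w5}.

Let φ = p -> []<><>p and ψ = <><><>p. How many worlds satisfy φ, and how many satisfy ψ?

5 and 4

For p -> []<><>p:
w0: p is T, []<><>p is F. ✗
w1: p is F, []<><>p is T. ✓
w2: p is T, []<><>p is T. ✓
w3: p is F, []<><>p is T. ✓
w4: p is F, []<><>p is F. ✓
w5: p is T, []<><>p is T. ✓
— 5 worlds.
For <><><>p:
w0: successors {w1}; <><>p there: w1:F. ✗
w1: successors {w2}; <><>p there: w2:T. ✓
w2: successors {w3, w4}; <><>p there: w3:T, w4:T. ✓
w3: successors {w4}; <><>p there: w4:T. ✓
w4: successors {w5}; <><>p there: w5:F. ✗
w5: successors {w0}; <><>p there: w0:T. ✓
— 4 worlds.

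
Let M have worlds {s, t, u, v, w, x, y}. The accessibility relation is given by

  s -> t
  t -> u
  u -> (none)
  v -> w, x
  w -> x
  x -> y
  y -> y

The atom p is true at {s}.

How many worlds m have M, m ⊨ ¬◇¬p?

1

s: ◇¬p is T. ✗
t: ◇¬p is T. ✗
u: ◇¬p is F. ✓
v: ◇¬p is T. ✗
w: ◇¬p is T. ✗
x: ◇¬p is T. ✗
y: ◇¬p is T. ✗
Satisfying worlds: {u}.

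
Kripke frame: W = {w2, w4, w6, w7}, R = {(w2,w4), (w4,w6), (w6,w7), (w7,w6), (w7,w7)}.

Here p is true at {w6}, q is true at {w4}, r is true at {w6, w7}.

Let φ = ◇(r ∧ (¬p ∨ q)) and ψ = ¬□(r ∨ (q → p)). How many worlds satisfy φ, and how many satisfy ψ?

For ◇(r ∧ (¬p ∨ q)):
w2: successors {w4}; r ∧ (¬p ∨ q) there: w4:F. ✗
w4: successors {w6}; r ∧ (¬p ∨ q) there: w6:F. ✗
w6: successors {w7}; r ∧ (¬p ∨ q) there: w7:T. ✓
w7: successors {w6, w7}; r ∧ (¬p ∨ q) there: w6:F, w7:T. ✓
— 2 worlds.
For ¬□(r ∨ (q → p)):
w2: □(r ∨ (q → p)) is F. ✓
w4: □(r ∨ (q → p)) is T. ✗
w6: □(r ∨ (q → p)) is T. ✗
w7: □(r ∨ (q → p)) is T. ✗
— 1 world.

2 and 1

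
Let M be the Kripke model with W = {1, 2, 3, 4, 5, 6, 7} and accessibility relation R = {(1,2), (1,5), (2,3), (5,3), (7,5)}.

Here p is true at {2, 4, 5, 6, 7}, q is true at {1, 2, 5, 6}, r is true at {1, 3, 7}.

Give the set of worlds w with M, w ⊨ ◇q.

1: successors {2, 5}; q there: 2:T, 5:T. ✓
2: successors {3}; q there: 3:F. ✗
3: no successors, so ◇q fails. ✗
4: no successors, so ◇q fails. ✗
5: successors {3}; q there: 3:F. ✗
6: no successors, so ◇q fails. ✗
7: successors {5}; q there: 5:T. ✓

{1, 7}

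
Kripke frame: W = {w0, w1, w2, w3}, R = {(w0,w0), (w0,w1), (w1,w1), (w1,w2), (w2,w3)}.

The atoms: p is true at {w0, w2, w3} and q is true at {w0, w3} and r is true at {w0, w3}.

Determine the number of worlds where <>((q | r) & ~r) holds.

0

w0: successors {w0, w1}; (q | r) & ~r there: w0:F, w1:F. ✗
w1: successors {w1, w2}; (q | r) & ~r there: w1:F, w2:F. ✗
w2: successors {w3}; (q | r) & ~r there: w3:F. ✗
w3: no successors, so <>((q | r) & ~r) fails. ✗
Satisfying worlds: ∅.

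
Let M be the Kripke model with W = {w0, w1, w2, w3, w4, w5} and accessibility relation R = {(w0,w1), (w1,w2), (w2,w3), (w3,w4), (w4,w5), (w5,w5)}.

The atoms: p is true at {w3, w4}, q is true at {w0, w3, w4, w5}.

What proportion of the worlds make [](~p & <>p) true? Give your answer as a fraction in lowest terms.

w0: successors {w1}; ~p & <>p there: w1:F. ✗
w1: successors {w2}; ~p & <>p there: w2:T. ✓
w2: successors {w3}; ~p & <>p there: w3:F. ✗
w3: successors {w4}; ~p & <>p there: w4:F. ✗
w4: successors {w5}; ~p & <>p there: w5:F. ✗
w5: successors {w5}; ~p & <>p there: w5:F. ✗
That's 1 of 6 worlds, so 1/6.

1/6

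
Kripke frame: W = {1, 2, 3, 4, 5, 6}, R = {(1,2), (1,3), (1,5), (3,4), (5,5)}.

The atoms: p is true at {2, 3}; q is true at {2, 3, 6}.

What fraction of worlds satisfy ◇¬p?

1: successors {2, 3, 5}; ¬p there: 2:F, 3:F, 5:T. ✓
2: no successors, so ◇¬p fails. ✗
3: successors {4}; ¬p there: 4:T. ✓
4: no successors, so ◇¬p fails. ✗
5: successors {5}; ¬p there: 5:T. ✓
6: no successors, so ◇¬p fails. ✗
That's 3 of 6 worlds, so 3/6 = 1/2.

1/2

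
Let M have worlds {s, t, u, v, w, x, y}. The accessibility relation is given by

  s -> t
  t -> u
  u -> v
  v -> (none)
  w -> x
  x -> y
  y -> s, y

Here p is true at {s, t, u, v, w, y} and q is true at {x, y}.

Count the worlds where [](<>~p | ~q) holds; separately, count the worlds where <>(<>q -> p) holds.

For [](<>~p | ~q):
s: successors {t}; <>~p | ~q there: t:T. ✓
t: successors {u}; <>~p | ~q there: u:T. ✓
u: successors {v}; <>~p | ~q there: v:T. ✓
v: no successors, so [](<>~p | ~q) holds vacuously. ✓
w: successors {x}; <>~p | ~q there: x:F. ✗
x: successors {y}; <>~p | ~q there: y:F. ✗
y: successors {s, y}; <>~p | ~q there: s:T, y:F. ✗
— 4 worlds.
For <>(<>q -> p):
s: successors {t}; <>q -> p there: t:T. ✓
t: successors {u}; <>q -> p there: u:T. ✓
u: successors {v}; <>q -> p there: v:T. ✓
v: no successors, so <>(<>q -> p) fails. ✗
w: successors {x}; <>q -> p there: x:F. ✗
x: successors {y}; <>q -> p there: y:T. ✓
y: successors {s, y}; <>q -> p there: s:T, y:T. ✓
— 5 worlds.

4 and 5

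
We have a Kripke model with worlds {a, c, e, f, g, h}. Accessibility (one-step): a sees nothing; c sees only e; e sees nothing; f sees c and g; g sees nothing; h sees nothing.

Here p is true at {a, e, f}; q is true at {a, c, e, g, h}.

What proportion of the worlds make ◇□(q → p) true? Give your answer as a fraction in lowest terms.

1/3

a: no successors, so ◇□(q → p) fails. ✗
c: successors {e}; □(q → p) there: e:T. ✓
e: no successors, so ◇□(q → p) fails. ✗
f: successors {c, g}; □(q → p) there: c:T, g:T. ✓
g: no successors, so ◇□(q → p) fails. ✗
h: no successors, so ◇□(q → p) fails. ✗
That's 2 of 6 worlds, so 2/6 = 1/3.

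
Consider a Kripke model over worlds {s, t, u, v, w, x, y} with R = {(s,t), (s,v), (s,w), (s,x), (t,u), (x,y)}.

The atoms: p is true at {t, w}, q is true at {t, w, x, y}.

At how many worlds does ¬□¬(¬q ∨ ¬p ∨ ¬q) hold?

3

s: □¬(¬q ∨ ¬p ∨ ¬q) is F. ✓
t: □¬(¬q ∨ ¬p ∨ ¬q) is F. ✓
u: □¬(¬q ∨ ¬p ∨ ¬q) is T. ✗
v: □¬(¬q ∨ ¬p ∨ ¬q) is T. ✗
w: □¬(¬q ∨ ¬p ∨ ¬q) is T. ✗
x: □¬(¬q ∨ ¬p ∨ ¬q) is F. ✓
y: □¬(¬q ∨ ¬p ∨ ¬q) is T. ✗
Satisfying worlds: {s, t, x}.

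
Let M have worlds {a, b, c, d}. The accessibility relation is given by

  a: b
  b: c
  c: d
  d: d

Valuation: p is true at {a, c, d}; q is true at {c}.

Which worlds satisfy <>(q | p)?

a: successors {b}; q | p there: b:F. ✗
b: successors {c}; q | p there: c:T. ✓
c: successors {d}; q | p there: d:T. ✓
d: successors {d}; q | p there: d:T. ✓

{b, c, d}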